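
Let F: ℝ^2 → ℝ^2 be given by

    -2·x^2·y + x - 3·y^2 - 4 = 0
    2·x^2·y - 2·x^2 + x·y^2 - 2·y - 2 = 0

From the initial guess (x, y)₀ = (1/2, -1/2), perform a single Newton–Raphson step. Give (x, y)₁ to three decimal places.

At (1/2, -1/2): F = (-4.000, -1.625).
Jacobian J = [[-4·x·y + 1, -2·x^2 - 6·y], [4·x·y - 4·x + y^2, 2·x^2 + 2·x·y - 2]].
At the point, J = [[2.000, 2.500], [-2.750, -2.000]] (det J = 2.875).
Solving J·Δ = −F gives Δ = (-4.196, 4.957).
Then the next iterate is (x, y)₁ = (-3.696, 4.457).

(-3.696, 4.457)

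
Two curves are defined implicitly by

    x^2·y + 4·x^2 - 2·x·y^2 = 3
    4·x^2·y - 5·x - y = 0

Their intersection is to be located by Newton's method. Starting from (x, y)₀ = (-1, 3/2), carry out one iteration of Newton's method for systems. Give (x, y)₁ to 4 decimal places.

(-0.3724, 1.8897)

At (-1, 3/2): F = (7.0000, 9.5000).
Jacobian J = [[2·x·y + 8·x - 2·y^2, x^2 - 4·x·y], [8·x·y - 5, 4·x^2 - 1]].
At the point, J = [[-15.5000, 7.0000], [-17.0000, 3.0000]] (det J = 72.5000).
Solving J·Δ = −F gives Δ = (0.6276, 0.3897).
Then the next iterate is (x, y)₁ = (-0.3724, 1.8897).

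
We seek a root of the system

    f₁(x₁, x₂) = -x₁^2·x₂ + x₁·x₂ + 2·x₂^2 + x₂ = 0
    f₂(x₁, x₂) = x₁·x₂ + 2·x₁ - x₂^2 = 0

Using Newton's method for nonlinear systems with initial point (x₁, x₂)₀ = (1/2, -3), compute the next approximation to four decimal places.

(-0.3837, -1.6744)

At (1/2, -3): F = (14.2500, -9.5000).
Jacobian J = [[-2·x₁·x₂ + x₂, -x₁^2 + x₁ + 4·x₂ + 1], [x₂ + 2, x₁ - 2·x₂]].
At the point, J = [[0.0000, -10.7500], [-1.0000, 6.5000]] (det J = -10.7500).
Solving J·Δ = −F gives Δ = (-0.8837, 1.3256).
Then the next iterate is (x₁, x₂)₁ = (-0.3837, -1.6744).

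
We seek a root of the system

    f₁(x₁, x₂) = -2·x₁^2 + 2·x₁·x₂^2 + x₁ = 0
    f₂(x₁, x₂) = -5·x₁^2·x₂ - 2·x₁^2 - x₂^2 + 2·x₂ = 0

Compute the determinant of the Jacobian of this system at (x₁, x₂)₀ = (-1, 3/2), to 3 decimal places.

J = [[-4·x₁ + 2·x₂^2 + 1, 4·x₁·x₂], [-10·x₁·x₂ - 4·x₁, -5·x₁^2 - 2·x₂ + 2]].
At the point, J = [[9.500, -6.000], [19.000, -6.000]].
det J = 57.000.

57.000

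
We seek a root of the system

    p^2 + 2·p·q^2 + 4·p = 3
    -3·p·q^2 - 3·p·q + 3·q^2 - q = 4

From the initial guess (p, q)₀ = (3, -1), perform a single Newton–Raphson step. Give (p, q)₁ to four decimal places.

At (3, -1): F = (24.0000, 0.0000).
Jacobian J = [[2·p + 2·q^2 + 4, 4·p·q], [-3·q^2 - 3·q, -6·p·q - 3·p + 6·q - 1]].
At the point, J = [[12.0000, -12.0000], [0.0000, 2.0000]] (det J = 24.0000).
Solving J·Δ = −F gives Δ = (-2.0000, 0.0000).
Then the next iterate is (p, q)₁ = (1.0000, -1.0000).

(1.0000, -1.0000)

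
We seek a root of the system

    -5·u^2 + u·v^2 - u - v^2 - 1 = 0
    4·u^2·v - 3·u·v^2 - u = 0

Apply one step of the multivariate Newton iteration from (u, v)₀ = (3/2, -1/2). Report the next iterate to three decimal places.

(0.634, -0.469)

At (3/2, -1/2): F = (-13.625, -7.125).
Jacobian J = [[-10·u + v^2 - 1, 2·u·v - 2·v], [8·u·v - 3·v^2 - 1, 4·u^2 - 6·u·v]].
At the point, J = [[-15.750, -0.500], [-7.750, 13.500]] (det J = -216.500).
Solving J·Δ = −F gives Δ = (-0.866, 0.031).
Then the next iterate is (u, v)₁ = (0.634, -0.469).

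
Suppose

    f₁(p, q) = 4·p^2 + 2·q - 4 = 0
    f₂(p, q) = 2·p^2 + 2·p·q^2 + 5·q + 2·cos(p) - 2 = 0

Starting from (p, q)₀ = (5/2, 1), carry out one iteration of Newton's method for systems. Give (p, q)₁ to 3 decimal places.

(1.397, 0.535)

At (5/2, 1): F = (23.000, 18.89771).
Jacobian J = [[8·p, 2], [4·p + 2·q^2 - 2·sin(p), 4·p·q + 5]].
At the point, J = [[20.000, 2.000], [10.80306, 15.000]] (det J = 278.39389).
Solving J·Δ = −F gives Δ = (-1.103, -0.465).
Then the next iterate is (p, q)₁ = (1.397, 0.535).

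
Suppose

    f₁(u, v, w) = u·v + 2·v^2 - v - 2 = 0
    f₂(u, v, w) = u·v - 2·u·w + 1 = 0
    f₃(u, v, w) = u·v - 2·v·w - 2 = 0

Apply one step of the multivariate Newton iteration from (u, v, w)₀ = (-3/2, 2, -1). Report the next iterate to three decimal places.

(-0.562, 1.477, -0.846)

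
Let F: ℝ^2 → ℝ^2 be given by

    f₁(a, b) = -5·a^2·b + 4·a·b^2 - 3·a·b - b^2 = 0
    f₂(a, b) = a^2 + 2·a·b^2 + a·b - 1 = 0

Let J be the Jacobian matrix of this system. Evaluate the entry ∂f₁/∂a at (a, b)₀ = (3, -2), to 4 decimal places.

∂f₁/∂a = -10·a·b + 4·b^2 - 3·b.
At (3, -2) this is 82.0000.

82.0000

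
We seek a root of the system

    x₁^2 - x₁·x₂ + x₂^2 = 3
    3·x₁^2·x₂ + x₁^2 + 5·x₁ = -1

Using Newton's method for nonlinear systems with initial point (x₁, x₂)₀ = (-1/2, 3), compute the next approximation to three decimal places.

(-0.477, 1.822)

At (-1/2, 3): F = (7.750, 1.000).
Jacobian J = [[2·x₁ - x₂, -x₁ + 2·x₂], [6·x₁·x₂ + 2·x₁ + 5, 3·x₁^2]].
At the point, J = [[-4.000, 6.500], [-5.000, 0.750]] (det J = 29.500).
Solving J·Δ = −F gives Δ = (0.023, -1.178).
Then the next iterate is (x₁, x₂)₁ = (-0.477, 1.822).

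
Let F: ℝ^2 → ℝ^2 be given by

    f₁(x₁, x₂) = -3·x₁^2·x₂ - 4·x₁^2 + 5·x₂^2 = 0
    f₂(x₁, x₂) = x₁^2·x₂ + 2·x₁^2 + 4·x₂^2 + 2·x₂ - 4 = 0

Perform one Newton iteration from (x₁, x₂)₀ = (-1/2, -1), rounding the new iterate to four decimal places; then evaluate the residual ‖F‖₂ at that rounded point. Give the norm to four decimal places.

16.6755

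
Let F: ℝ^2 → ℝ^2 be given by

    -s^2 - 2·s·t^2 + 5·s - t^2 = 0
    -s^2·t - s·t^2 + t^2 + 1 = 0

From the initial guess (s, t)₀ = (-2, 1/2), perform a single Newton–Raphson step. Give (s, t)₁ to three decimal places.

(-0.982, 2.032)

At (-2, 1/2): F = (-13.250, -0.250).
Jacobian J = [[-2·s - 2·t^2 + 5, -4·s·t - 2·t], [-2·s·t - t^2, -s^2 - 2·s·t + 2·t]].
At the point, J = [[8.500, 3.000], [1.750, -1.000]] (det J = -13.750).
Solving J·Δ = −F gives Δ = (1.018, 1.532).
Then the next iterate is (s, t)₁ = (-0.982, 2.032).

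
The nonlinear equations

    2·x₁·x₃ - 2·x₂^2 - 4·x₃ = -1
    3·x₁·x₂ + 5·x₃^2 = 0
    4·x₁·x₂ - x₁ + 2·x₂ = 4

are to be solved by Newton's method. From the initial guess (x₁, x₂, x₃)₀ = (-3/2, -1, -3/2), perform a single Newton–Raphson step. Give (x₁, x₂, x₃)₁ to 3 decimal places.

(-1.019, -1.226, -0.478)

At (-3/2, -1, -3/2): F = (9.500, 15.750, 1.500).
Jacobian J = [[2·x₃, -4·x₂, 2·x₁ - 4], [3·x₂, 3·x₁, 10·x₃], [4·x₂ - 1, 4·x₁ + 2, 0]].
At the point, J = [[-3.000, 4.000, -7.000], [-3.000, -4.500, -15.000], [-5.000, -4.000, 0.000]] (det J = 553.500).
Solving J·Δ = −F gives Δ = (0.481, -0.226, 1.022).
Then the next iterate is (x₁, x₂, x₃)₁ = (-1.019, -1.226, -0.478).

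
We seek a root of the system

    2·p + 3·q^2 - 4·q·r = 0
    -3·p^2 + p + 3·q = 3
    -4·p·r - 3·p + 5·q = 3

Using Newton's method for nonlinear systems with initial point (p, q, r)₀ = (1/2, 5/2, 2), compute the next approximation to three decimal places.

(0.383, 1.006, 0.906)

At (1/2, 5/2, 2): F = (-0.250, 4.250, 4.000).
Jacobian J = [[2, 6·q - 4·r, -4·q], [-6·p + 1, 3, 0], [-4·r - 3, 5, -4·p]].
At the point, J = [[2.000, 7.000, -10.000], [-2.000, 3.000, 0.000], [-11.000, 5.000, -2.000]] (det J = -270.000).
Solving J·Δ = −F gives Δ = (-0.117, -1.494, -1.094).
Then the next iterate is (p, q, r)₁ = (0.383, 1.006, 0.906).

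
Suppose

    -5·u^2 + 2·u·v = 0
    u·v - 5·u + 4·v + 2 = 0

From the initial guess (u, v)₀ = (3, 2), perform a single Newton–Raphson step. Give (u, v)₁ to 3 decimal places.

At (3, 2): F = (-33.000, 1.000).
Jacobian J = [[-10·u + 2·v, 2·u], [v - 5, u + 4]].
At the point, J = [[-26.000, 6.000], [-3.000, 7.000]] (det J = -164.000).
Solving J·Δ = −F gives Δ = (-1.445, -0.762).
Then the next iterate is (u, v)₁ = (1.555, 1.238).

(1.555, 1.238)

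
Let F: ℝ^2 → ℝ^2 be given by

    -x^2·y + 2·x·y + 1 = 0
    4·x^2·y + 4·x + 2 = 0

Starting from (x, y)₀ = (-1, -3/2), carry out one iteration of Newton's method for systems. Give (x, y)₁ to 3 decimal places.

(-0.917, 0.167)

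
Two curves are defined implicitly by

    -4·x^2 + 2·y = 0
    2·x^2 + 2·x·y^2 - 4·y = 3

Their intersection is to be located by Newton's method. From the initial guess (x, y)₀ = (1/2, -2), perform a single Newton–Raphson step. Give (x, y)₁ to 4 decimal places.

(-1.2500, -3.0000)

At (1/2, -2): F = (-5.0000, 9.5000).
Jacobian J = [[-8·x, 2], [4·x + 2·y^2, 4·x·y - 4]].
At the point, J = [[-4.0000, 2.0000], [10.0000, -8.0000]] (det J = 12.0000).
Solving J·Δ = −F gives Δ = (-1.7500, -1.0000).
Then the next iterate is (x, y)₁ = (-1.2500, -3.0000).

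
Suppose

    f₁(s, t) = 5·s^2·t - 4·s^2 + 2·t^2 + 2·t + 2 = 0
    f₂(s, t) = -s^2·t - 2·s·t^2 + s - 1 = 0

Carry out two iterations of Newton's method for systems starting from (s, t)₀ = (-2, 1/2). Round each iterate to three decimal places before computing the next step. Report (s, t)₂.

At (-2, 1/2): F = (-2.500, -4.000).
Jacobian J = [[10·s·t - 8·s, 5·s^2 + 4·t + 2], [-2·s·t - 2·t^2 + 1, -s^2 - 4·s·t]].
At the point, J = [[6.000, 24.000], [2.500, 0.000]] (det J = -60.000).
Solving J·Δ = −F gives Δ = (1.600, -0.296).
Then the next iterate is (s, t)₁ = (-0.400, 0.204).
Round to (-0.400, 0.204) and repeat: F = (2.01443, -1.39935), J = [[2.384, 3.616], [1.07997, 0.16640]].
Δ = (1.538, -1.571), so (s, t)₂ = (1.138, -1.367).

(1.138, -1.367)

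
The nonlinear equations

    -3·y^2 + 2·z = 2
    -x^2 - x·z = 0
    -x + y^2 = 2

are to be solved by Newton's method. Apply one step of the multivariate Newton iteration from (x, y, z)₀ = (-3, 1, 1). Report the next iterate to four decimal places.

At (-3, 1, 1): F = (-3.0000, -6.0000, 2.0000).
Jacobian J = [[0, -6·y, 2], [-2·x - z, 0, -x], [-1, 2·y, 0]].
At the point, J = [[0.0000, -6.0000, 2.0000], [5.0000, 0.0000, 3.0000], [-1.0000, 2.0000, 0.0000]] (det J = 38.0000).
Solving J·Δ = −F gives Δ = (1.1053, -0.4474, 0.1579).
Then the next iterate is (x, y, z)₁ = (-1.8947, 0.5526, 1.1579).

(-1.8947, 0.5526, 1.1579)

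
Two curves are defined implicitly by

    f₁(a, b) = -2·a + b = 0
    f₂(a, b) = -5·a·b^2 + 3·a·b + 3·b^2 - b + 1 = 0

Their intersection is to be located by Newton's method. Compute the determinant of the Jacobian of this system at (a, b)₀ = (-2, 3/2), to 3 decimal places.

J = [[-2, 1], [-5·b^2 + 3·b, -10·a·b + 3·a + 6·b - 1]].
At the point, J = [[-2.000, 1.000], [-6.750, 32.000]].
det J = -57.250.

-57.250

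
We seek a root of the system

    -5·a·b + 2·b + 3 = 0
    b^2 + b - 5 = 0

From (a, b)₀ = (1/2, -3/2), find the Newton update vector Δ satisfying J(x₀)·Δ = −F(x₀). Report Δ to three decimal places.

(-0.642, -2.125)

At (1/2, -3/2): F = (3.750, -4.250).
Jacobian J = [[-5·b, -5·a + 2], [0, 2·b + 1]].
At the point, J = [[7.500, -0.500], [0.000, -2.000]] (det J = -15.000).
Solving J·Δ = −F gives Δ = (-0.642, -2.125).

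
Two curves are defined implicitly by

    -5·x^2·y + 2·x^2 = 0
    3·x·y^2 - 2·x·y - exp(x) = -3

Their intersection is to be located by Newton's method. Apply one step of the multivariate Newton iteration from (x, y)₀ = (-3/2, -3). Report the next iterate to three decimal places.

(-0.964, -2.028)

At (-3/2, -3): F = (38.250, -46.72313).
Jacobian J = [[-10·x·y + 4·x, -5·x^2], [3·y^2 - 2·y - exp(x), 6·x·y - 2·x]].
At the point, J = [[-51.000, -11.250], [32.77687, 30.000]] (det J = -1161.26021).
Solving J·Δ = −F gives Δ = (0.536, 0.972).
Then the next iterate is (x, y)₁ = (-0.964, -2.028).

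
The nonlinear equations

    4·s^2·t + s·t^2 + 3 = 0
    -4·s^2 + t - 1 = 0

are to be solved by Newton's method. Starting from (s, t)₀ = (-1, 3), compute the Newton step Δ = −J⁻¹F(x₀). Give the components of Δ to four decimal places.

At (-1, 3): F = (6.0000, -2.0000).
Jacobian J = [[8·s·t + t^2, 4·s^2 + 2·s·t], [-8·s, 1]].
At the point, J = [[-15.0000, -2.0000], [8.0000, 1.0000]] (det J = 1.0000).
Solving J·Δ = −F gives Δ = (-2.0000, 18.0000).

(-2.0000, 18.0000)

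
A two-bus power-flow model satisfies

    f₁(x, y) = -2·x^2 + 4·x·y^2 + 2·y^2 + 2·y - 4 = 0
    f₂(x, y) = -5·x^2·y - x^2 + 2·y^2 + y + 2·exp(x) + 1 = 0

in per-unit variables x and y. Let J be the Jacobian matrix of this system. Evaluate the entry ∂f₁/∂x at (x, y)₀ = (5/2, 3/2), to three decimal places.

-1.000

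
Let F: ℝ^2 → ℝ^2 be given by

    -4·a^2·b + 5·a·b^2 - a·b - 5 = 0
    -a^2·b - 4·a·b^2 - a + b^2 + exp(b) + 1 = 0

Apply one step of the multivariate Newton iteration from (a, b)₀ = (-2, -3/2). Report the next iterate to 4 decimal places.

(-1.5491, -0.7767)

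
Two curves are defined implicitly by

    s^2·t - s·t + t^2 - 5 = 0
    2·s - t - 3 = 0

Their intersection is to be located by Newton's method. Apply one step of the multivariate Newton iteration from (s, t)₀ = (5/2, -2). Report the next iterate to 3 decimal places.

At (5/2, -2): F = (-8.500, 4.000).
Jacobian J = [[2·s·t - t, s^2 - s + 2·t], [2, -1]].
At the point, J = [[-8.000, -0.250], [2.000, -1.000]] (det J = 8.500).
Solving J·Δ = −F gives Δ = (-1.118, 1.765).
Then the next iterate is (s, t)₁ = (1.382, -0.235).

(1.382, -0.235)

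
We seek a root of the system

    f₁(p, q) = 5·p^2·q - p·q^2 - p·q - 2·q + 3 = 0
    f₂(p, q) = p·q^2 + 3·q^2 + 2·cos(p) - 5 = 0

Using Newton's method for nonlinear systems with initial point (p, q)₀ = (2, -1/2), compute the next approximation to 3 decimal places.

(0.571, -0.968)

At (2, -1/2): F = (-5.500, -4.58229).
Jacobian J = [[10·p·q - q^2 - q, 5·p^2 - 2·p·q - p - 2], [q^2 - 2·sin(p), 2·p·q + 6·q]].
At the point, J = [[-9.750, 18.000], [-1.56859, -5.000]] (det J = 76.98471).
Solving J·Δ = −F gives Δ = (-1.429, -0.468).
Then the next iterate is (p, q)₁ = (0.571, -0.968).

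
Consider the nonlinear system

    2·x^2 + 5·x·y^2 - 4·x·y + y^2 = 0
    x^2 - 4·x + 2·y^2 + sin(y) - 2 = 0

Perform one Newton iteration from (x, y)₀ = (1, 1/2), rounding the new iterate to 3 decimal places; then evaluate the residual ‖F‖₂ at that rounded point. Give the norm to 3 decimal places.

At (1, 1/2): F = (1.500, -4.02057).
Jacobian J = [[4·x + 5·y^2 - 4·y, 10·x·y - 4·x + 2·y], [2·x - 4, 4·y + cos(y)]].
At the point, J = [[3.250, 2.000], [-2.000, 2.87758]] (det J = 13.35214).
Solving J·Δ = −F gives Δ = (-0.926, 0.754).
Then the next iterate is (x, y)₁ = (0.074, 1.254).
Re-evaluating at (0.074, 1.254): F = (1.79411, 1.80475), so ‖F‖₂ = 2.545.

2.545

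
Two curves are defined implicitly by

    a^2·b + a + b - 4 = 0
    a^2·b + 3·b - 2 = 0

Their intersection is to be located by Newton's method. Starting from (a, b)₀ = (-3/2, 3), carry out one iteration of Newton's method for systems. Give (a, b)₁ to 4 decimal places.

At (-3/2, 3): F = (4.2500, 13.7500).
Jacobian J = [[2·a·b + 1, a^2 + 1], [2·a·b, a^2 + 3]].
At the point, J = [[-8.0000, 3.2500], [-9.0000, 5.2500]] (det J = -12.7500).
Solving J·Δ = −F gives Δ = (-1.7549, -5.6275).
Then the next iterate is (a, b)₁ = (-3.2549, -2.6275).

(-3.2549, -2.6275)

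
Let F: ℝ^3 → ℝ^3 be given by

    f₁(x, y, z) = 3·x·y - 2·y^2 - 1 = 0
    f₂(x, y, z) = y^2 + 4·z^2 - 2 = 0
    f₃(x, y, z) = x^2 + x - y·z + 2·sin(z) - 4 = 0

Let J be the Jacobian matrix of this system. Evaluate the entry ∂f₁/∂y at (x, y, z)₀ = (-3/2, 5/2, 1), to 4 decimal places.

∂f₁/∂y = 3·x - 4·y.
At (-3/2, 5/2, 1) this is -14.5000.

-14.5000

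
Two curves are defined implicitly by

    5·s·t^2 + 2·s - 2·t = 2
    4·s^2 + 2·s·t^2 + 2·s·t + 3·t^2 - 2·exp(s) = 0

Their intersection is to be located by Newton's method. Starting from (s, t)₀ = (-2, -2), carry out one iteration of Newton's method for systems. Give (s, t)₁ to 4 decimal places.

(-0.3922, -1.8256)

At (-2, -2): F = (-42.0000, 19.729329).
Jacobian J = [[5·t^2 + 2, 10·s·t - 2], [8·s + 2·t^2 + 2·t - 2·exp(s), 4·s·t + 2·s + 6·t]].
At the point, J = [[22.0000, 38.0000], [-12.270671, 0.0000]] (det J = 466.285482).
Solving J·Δ = −F gives Δ = (1.6078, 0.1744).
Then the next iterate is (s, t)₁ = (-0.3922, -1.8256).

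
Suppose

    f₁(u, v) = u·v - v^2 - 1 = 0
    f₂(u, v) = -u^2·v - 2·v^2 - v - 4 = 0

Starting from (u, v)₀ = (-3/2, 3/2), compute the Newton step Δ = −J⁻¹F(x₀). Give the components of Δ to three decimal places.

At (-3/2, 3/2): F = (-5.500, -13.375).
Jacobian J = [[v, u - 2·v], [-2·u·v, -u^2 - 4·v - 1]].
At the point, J = [[1.500, -4.500], [4.500, -9.250]] (det J = 6.375).
Solving J·Δ = −F gives Δ = (1.461, -0.735).

(1.461, -0.735)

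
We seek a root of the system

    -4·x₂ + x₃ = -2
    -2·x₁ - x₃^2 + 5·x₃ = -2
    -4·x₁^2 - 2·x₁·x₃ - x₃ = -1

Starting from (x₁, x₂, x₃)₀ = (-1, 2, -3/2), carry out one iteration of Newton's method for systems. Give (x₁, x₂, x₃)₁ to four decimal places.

At (-1, 2, -3/2): F = (-7.5000, -5.7500, -4.5000).
Jacobian J = [[0, -4, 1], [-2, 0, -2·x₃ + 5], [-8·x₁ - 2·x₃, 0, -2·x₁ - 1]].
At the point, J = [[0.0000, -4.0000, 1.0000], [-2.0000, 0.0000, 8.0000], [11.0000, 0.0000, 1.0000]] (det J = -360.0000).
Solving J·Δ = −F gives Δ = (0.3361, -1.6743, 0.8028).
Then the next iterate is (x₁, x₂, x₃)₁ = (-0.6639, 0.3257, -0.6972).

(-0.6639, 0.3257, -0.6972)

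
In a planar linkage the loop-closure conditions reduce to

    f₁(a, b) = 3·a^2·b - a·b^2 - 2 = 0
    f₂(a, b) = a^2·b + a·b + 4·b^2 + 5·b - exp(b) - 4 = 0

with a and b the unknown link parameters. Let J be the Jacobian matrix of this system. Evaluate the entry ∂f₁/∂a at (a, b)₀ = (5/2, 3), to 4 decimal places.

36.0000

∂f₁/∂a = 6·a·b - b^2.
At (5/2, 3) this is 36.0000.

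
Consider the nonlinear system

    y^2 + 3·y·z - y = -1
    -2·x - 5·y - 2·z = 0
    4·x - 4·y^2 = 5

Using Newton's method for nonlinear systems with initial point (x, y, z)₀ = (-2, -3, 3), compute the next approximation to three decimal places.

At (-2, -3, 3): F = (-14.000, 13.000, -49.000).
Jacobian J = [[0, 2·y + 3·z - 1, 3·y], [-2, -5, -2], [4, -8·y, 0]].
At the point, J = [[0.000, 2.000, -9.000], [-2.000, -5.000, -2.000], [4.000, 24.000, 0.000]] (det J = 236.000).
Solving J·Δ = −F gives Δ = (4.572, 1.280, -1.271).
Then the next iterate is (x, y, z)₁ = (2.572, -1.720, 1.729).

(2.572, -1.720, 1.729)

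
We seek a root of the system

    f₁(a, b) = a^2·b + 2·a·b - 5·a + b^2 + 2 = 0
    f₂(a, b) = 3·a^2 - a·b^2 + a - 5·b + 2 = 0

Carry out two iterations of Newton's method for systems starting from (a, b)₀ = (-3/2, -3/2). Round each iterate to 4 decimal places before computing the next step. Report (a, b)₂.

(-8.3530, 7.1714)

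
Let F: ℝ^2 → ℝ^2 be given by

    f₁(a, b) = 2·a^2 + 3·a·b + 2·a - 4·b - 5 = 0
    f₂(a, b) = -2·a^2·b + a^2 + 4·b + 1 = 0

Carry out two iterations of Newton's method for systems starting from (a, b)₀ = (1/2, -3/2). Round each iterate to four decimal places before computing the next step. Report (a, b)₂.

(1.1586, -2.1727)

At (1/2, -3/2): F = (0.2500, -4.0000).
Jacobian J = [[4·a + 3·b + 2, 3·a - 4], [-4·a·b + 2·a, -2·a^2 + 4]].
At the point, J = [[-0.5000, -2.5000], [4.0000, 3.5000]] (det J = 8.2500).
Solving J·Δ = −F gives Δ = (1.1061, -0.1212).
Then the next iterate is (a, b)₁ = (1.6061, -1.6212).
Round to (1.6061, -1.6212) and repeat: F = (2.044686, 5.458714), J = [[3.5608, 0.8183], [13.627437, -1.159114]].
Δ = (-0.4475, -0.5515), so (a, b)₂ = (1.1586, -2.1727).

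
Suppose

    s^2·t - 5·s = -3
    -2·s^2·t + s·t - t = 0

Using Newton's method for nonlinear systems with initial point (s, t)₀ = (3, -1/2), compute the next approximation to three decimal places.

At (3, -1/2): F = (-16.500, 8.000).
Jacobian J = [[2·s·t - 5, s^2], [-4·s·t + t, -2·s^2 + s - 1]].
At the point, J = [[-8.000, 9.000], [5.500, -16.000]] (det J = 78.500).
Solving J·Δ = −F gives Δ = (-2.446, -0.341).
Then the next iterate is (s, t)₁ = (0.554, -0.841).

(0.554, -0.841)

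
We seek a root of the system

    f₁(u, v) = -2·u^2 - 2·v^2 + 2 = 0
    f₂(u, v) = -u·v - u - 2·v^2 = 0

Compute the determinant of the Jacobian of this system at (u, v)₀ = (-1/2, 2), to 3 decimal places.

-39.000

J = [[-4·u, -4·v], [-v - 1, -u - 4·v]].
At the point, J = [[2.000, -8.000], [-3.000, -7.500]].
det J = -39.000.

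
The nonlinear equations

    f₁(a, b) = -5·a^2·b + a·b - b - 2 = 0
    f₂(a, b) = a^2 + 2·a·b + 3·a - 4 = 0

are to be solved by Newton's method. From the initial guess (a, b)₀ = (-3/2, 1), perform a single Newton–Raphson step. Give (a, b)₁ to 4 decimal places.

(-5.3994, -4.6829)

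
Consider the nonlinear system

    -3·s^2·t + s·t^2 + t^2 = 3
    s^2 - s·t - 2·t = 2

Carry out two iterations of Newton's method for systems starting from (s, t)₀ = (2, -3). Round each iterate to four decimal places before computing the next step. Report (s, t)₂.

(-2.5987, -8.4013)

At (2, -3): F = (60.0000, 14.0000).
Jacobian J = [[-6·s·t + t^2, -3·s^2 + 2·s·t + 2·t], [2·s - t, -s - 2]].
At the point, J = [[45.0000, -30.0000], [7.0000, -4.0000]] (det J = 30.0000).
Solving J·Δ = −F gives Δ = (-6.0000, -7.0000).
Then the next iterate is (s, t)₁ = (-4.0000, -10.0000).
Round to (-4.0000, -10.0000) and repeat: F = (177.0000, -6.0000), J = [[-140.0000, 12.0000], [2.0000, 2.0000]].
Δ = (1.4013, 1.5987), so (s, t)₂ = (-2.5987, -8.4013).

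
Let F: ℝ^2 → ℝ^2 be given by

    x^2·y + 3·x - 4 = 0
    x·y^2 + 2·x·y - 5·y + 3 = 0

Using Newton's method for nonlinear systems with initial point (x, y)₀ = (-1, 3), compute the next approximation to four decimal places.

At (-1, 3): F = (-4.0000, -27.0000).
Jacobian J = [[2·x·y + 3, x^2], [y^2 + 2·y, 2·x·y + 2·x - 5]].
At the point, J = [[-3.0000, 1.0000], [15.0000, -13.0000]] (det J = 24.0000).
Solving J·Δ = −F gives Δ = (-3.2917, -5.8750).
Then the next iterate is (x, y)₁ = (-4.2917, -2.8750).

(-4.2917, -2.8750)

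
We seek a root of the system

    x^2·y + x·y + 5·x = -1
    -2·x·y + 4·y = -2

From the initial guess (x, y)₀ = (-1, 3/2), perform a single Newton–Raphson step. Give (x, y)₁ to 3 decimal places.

(0.143, 0.238)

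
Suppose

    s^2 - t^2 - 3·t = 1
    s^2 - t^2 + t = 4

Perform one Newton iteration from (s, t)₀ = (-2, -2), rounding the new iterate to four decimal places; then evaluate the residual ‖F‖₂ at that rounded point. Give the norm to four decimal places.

5.3862

At (-2, -2): F = (5.0000, -6.0000).
Jacobian J = [[2·s, -2·t - 3], [2·s, -2·t + 1]].
At the point, J = [[-4.0000, 1.0000], [-4.0000, 5.0000]] (det J = -16.0000).
Solving J·Δ = −F gives Δ = (1.9375, 2.7500).
Then the next iterate is (s, t)₁ = (-0.0625, 0.7500).
Re-evaluating at (-0.0625, 0.7500): F = (-3.808594, -3.808594), so ‖F‖₂ = 5.3862.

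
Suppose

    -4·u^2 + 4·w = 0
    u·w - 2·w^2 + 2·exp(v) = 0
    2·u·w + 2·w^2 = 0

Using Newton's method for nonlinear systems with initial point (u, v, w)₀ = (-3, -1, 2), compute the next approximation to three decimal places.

(-1.750, 6.155, 1.500)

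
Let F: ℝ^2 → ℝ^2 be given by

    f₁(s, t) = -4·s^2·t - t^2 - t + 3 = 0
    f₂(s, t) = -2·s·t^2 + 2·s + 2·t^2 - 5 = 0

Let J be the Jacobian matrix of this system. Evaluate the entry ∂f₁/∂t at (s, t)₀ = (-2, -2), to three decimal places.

-13.000

∂f₁/∂t = -4·s^2 - 2·t - 1.
At (-2, -2) this is -13.000.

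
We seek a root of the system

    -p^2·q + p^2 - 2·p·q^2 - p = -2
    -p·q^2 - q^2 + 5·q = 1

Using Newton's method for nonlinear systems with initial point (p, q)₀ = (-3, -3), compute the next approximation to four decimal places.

(-8.5288, 4.3942)

At (-3, -3): F = (95.0000, 2.0000).
Jacobian J = [[-2·p·q + 2·p - 2·q^2 - 1, -p^2 - 4·p·q], [-q^2, -2·p·q - 2·q + 5]].
At the point, J = [[-43.0000, -45.0000], [-9.0000, -7.0000]] (det J = -104.0000).
Solving J·Δ = −F gives Δ = (-5.5288, 7.3942).
Then the next iterate is (p, q)₁ = (-8.5288, 4.3942).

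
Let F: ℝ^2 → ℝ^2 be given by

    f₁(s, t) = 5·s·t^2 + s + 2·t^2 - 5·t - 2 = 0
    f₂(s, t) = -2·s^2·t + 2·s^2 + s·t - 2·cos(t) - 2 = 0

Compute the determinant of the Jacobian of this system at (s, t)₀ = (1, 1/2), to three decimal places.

J = [[5·t^2 + 1, 10·s·t + 4·t - 5], [-4·s·t + 4·s + t, -2·s^2 + s + 2·sin(t)]].
At the point, J = [[2.250, 2.000], [2.500, -0.04115]].
det J = -5.093.

-5.093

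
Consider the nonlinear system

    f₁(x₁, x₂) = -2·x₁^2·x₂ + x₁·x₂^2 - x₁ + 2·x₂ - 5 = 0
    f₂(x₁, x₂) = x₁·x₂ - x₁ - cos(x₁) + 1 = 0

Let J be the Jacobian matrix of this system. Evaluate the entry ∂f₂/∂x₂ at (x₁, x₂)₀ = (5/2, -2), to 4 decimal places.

2.5000

∂f₂/∂x₂ = x₁.
At (5/2, -2) this is 2.5000.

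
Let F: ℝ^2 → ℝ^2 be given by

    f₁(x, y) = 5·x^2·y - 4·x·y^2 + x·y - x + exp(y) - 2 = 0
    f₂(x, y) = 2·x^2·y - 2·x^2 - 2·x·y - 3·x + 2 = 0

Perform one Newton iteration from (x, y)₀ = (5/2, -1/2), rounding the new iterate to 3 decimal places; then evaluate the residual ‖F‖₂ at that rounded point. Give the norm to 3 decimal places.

8.788

At (5/2, -1/2): F = (-23.26847, -21.750).
Jacobian J = [[10·x·y - 4·y^2 + y - 1, 5·x^2 - 8·x·y + x + exp(y)], [4·x·y - 4·x - 2·y - 3, 2·x^2 - 2·x]].
At the point, J = [[-15.000, 44.35653], [-17.000, 7.500]] (det J = 641.56102).
Solving J·Δ = −F gives Δ = (-1.232, 0.108).
Then the next iterate is (x, y)₁ = (1.268, -0.392).
Re-evaluating at (1.268, -0.392): F = (-7.02007, -5.28607), so ‖F‖₂ = 8.788.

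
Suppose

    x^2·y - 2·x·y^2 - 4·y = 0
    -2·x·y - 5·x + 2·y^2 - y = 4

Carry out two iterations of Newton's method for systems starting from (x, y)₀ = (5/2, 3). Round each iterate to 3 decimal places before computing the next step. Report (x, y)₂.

(-0.414, 1.037)

At (5/2, 3): F = (-38.250, -16.500).
Jacobian J = [[2·x·y - 2·y^2, x^2 - 4·x·y - 4], [-2·y - 5, -2·x + 4·y - 1]].
At the point, J = [[-3.000, -27.750], [-11.000, 6.000]] (det J = -323.250).
Solving J·Δ = −F gives Δ = (-2.126, -1.148).
Then the next iterate is (x, y)₁ = (0.374, 1.852).
Round to (0.374, 1.852) and repeat: F = (-9.71452, -2.24749), J = [[-5.47451, -6.63072], [-8.704, 5.660]].
Δ = (-0.788, -0.815), so (x, y)₂ = (-0.414, 1.037).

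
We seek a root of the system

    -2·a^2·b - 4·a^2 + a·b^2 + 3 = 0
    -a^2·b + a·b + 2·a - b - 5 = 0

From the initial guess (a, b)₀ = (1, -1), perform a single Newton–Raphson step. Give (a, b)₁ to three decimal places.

At (1, -1): F = (2.000, -2.000).
Jacobian J = [[-4·a·b - 8·a + b^2, -2·a^2 + 2·a·b], [-2·a·b + b + 2, -a^2 + a - 1]].
At the point, J = [[-3.000, -4.000], [3.000, -1.000]] (det J = 15.000).
Solving J·Δ = −F gives Δ = (0.667, 0.000).
Then the next iterate is (a, b)₁ = (1.667, -1.000).

(1.667, -1.000)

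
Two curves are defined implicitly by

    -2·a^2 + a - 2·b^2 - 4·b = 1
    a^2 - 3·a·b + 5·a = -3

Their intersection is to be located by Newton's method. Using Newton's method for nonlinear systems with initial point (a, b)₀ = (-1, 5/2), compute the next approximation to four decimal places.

(-0.7604, 0.6927)

At (-1, 5/2): F = (-26.5000, 6.5000).
Jacobian J = [[-4·a + 1, -4·b - 4], [2·a - 3·b + 5, -3·a]].
At the point, J = [[5.0000, -14.0000], [-4.5000, 3.0000]] (det J = -48.0000).
Solving J·Δ = −F gives Δ = (0.2396, -1.8073).
Then the next iterate is (a, b)₁ = (-0.7604, 0.6927).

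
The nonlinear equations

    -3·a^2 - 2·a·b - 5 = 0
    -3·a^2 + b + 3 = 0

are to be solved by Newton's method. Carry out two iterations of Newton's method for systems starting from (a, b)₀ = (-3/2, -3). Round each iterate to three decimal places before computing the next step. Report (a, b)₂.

(-1.520, 3.927)

At (-3/2, -3): F = (-20.750, -6.750).
Jacobian J = [[-6·a - 2·b, -2·a], [-6·a, 1]].
At the point, J = [[15.000, 3.000], [9.000, 1.000]] (det J = -12.000).
Solving J·Δ = −F gives Δ = (-0.042, 7.125).
Then the next iterate is (a, b)₁ = (-1.542, 4.125).
Round to (-1.542, 4.125) and repeat: F = (0.58821, -0.00829), J = [[1.002, 3.084], [9.252, 1.000]].
Δ = (0.022, -0.198), so (a, b)₂ = (-1.520, 3.927).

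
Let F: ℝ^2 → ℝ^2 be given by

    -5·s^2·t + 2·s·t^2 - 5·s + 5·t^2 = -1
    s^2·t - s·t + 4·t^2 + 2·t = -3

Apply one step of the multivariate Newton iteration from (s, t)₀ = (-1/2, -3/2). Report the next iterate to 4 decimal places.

(-0.2484, -0.5670)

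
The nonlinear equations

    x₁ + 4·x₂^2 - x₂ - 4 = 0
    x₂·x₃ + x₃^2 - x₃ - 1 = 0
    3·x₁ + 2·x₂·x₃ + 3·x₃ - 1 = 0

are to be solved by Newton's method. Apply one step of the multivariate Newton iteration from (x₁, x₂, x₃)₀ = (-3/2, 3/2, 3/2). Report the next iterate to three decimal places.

At (-3/2, 3/2, 3/2): F = (2.000, 2.000, 3.500).
Jacobian J = [[1, 8·x₂ - 1, 0], [0, x₃, x₂ + 2·x₃ - 1], [3, 2·x₃, 2·x₂ + 3]].
At the point, J = [[1.000, 11.000, 0.000], [0.000, 1.500, 3.500], [3.000, 3.000, 6.000]] (det J = 114.000).
Solving J·Δ = −F gives Δ = (0.002, -0.182, -0.493).
Then the next iterate is (x₁, x₂, x₃)₁ = (-1.498, 1.318, 1.007).

(-1.498, 1.318, 1.007)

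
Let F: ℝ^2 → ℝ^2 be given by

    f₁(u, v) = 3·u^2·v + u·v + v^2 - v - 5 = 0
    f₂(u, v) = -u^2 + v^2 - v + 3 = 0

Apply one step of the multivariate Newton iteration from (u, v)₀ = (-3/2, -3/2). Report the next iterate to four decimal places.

At (-3/2, -3/2): F = (-9.1250, 4.5000).
Jacobian J = [[6·u·v + v, 3·u^2 + u + 2·v - 1], [-2·u, 2·v - 1]].
At the point, J = [[12.0000, 1.2500], [3.0000, -4.0000]] (det J = -51.7500).
Solving J·Δ = −F gives Δ = (0.5966, 1.5725).
Then the next iterate is (u, v)₁ = (-0.9034, 0.0725).

(-0.9034, 0.0725)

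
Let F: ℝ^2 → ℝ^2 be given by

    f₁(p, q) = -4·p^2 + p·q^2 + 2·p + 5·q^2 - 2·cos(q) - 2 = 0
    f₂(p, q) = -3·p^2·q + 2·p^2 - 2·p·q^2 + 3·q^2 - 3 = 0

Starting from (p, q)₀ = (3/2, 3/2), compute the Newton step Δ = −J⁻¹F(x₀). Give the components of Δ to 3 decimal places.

(-0.457, -0.466)

At (3/2, 3/2): F = (6.48353, -8.625).
Jacobian J = [[-8·p + q^2 + 2, 2·p·q + 10·q + 2·sin(q)], [-6·p·q + 4·p - 2·q^2, -3·p^2 - 4·p·q + 6·q]].
At the point, J = [[-7.750, 21.49499], [-12.000, -6.750]] (det J = 310.25238).
Solving J·Δ = −F gives Δ = (-0.457, -0.466).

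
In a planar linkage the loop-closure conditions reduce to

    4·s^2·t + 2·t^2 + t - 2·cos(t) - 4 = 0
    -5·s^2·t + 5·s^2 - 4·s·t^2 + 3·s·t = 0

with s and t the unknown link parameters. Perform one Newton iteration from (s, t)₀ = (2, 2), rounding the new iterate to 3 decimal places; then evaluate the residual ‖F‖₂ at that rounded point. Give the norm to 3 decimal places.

At (2, 2): F = (38.83229, -40.000).
Jacobian J = [[8·s·t, 4·s^2 + 4·t + 2·sin(t) + 1], [-10·s·t + 10·s - 4·t^2 + 3·t, -5·s^2 - 8·s·t + 3·s]].
At the point, J = [[32.000, 26.81859], [-30.000, -46.000]] (det J = -667.44215).
Solving J·Δ = −F gives Δ = (-1.069, -0.172).
Then the next iterate is (s, t)₁ = (0.931, 1.828).
Re-evaluating at (0.931, 1.828): F = (11.35768, -10.92685), so ‖F‖₂ = 15.760.

15.760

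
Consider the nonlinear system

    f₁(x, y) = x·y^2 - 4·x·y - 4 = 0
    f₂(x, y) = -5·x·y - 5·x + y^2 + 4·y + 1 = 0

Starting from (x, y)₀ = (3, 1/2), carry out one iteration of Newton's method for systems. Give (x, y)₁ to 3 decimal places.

At (3, 1/2): F = (-9.250, -19.250).
Jacobian J = [[y^2 - 4·y, 2·x·y - 4·x], [-5·y - 5, -5·x + 2·y + 4]].
At the point, J = [[-1.750, -9.000], [-7.500, -10.000]] (det J = -50.000).
Solving J·Δ = −F gives Δ = (-1.615, -0.714).
Then the next iterate is (x, y)₁ = (1.385, -0.214).

(1.385, -0.214)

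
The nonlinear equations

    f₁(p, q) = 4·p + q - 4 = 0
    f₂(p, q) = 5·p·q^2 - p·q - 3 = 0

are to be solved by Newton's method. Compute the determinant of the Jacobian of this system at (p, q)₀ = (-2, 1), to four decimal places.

-76.0000

J = [[4, 1], [5·q^2 - q, 10·p·q - p]].
At the point, J = [[4.0000, 1.0000], [4.0000, -18.0000]].
det J = -76.0000.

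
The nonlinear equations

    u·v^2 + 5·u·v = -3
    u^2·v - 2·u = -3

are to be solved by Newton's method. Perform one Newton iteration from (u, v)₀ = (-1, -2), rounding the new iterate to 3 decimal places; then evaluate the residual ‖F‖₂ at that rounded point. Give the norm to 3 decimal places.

At (-1, -2): F = (9.000, 3.000).
Jacobian J = [[v^2 + 5·v, 2·u·v + 5·u], [2·u·v - 2, u^2]].
At the point, J = [[-6.000, -1.000], [2.000, 1.000]] (det J = -4.000).
Solving J·Δ = −F gives Δ = (3.000, -9.000).
Then the next iterate is (u, v)₁ = (2.000, -11.000).
Re-evaluating at (2.000, -11.000): F = (135.000, -45.000), so ‖F‖₂ = 142.302.

142.302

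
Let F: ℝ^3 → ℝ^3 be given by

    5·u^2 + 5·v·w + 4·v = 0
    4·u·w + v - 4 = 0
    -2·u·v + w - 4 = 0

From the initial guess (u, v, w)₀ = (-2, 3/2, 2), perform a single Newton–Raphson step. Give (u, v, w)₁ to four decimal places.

(1.3372, 2.7089, 3.1758)

At (-2, 3/2, 2): F = (41.0000, -18.5000, 4.0000).
Jacobian J = [[10·u, 5·w + 4, 5·v], [4·w, 1, 4·u], [-2·v, -2·u, 1]].
At the point, J = [[-20.0000, 14.0000, 7.5000], [8.0000, 1.0000, -8.0000], [-3.0000, 4.0000, 1.0000]] (det J = -173.5000).
Solving J·Δ = −F gives Δ = (3.3372, 1.2089, 1.1758).
Then the next iterate is (u, v, w)₁ = (1.3372, 2.7089, 3.1758).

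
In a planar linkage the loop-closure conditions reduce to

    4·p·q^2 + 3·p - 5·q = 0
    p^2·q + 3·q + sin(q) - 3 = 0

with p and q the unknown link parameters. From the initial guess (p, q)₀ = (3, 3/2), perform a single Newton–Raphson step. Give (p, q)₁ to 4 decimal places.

(1.8676, 1.0190)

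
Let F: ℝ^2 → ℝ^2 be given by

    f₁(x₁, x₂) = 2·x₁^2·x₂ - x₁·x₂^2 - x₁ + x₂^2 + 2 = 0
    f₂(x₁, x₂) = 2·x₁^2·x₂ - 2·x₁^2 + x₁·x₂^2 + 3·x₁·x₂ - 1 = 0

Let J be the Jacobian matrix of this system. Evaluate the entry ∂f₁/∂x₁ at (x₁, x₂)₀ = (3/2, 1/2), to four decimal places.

∂f₁/∂x₁ = 4·x₁·x₂ - x₂^2 - 1.
At (3/2, 1/2) this is 1.7500.

1.7500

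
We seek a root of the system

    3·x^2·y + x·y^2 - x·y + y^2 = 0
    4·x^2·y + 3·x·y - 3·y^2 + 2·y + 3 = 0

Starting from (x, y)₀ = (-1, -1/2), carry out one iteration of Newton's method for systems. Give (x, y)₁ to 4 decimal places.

(0.2000, -1.1250)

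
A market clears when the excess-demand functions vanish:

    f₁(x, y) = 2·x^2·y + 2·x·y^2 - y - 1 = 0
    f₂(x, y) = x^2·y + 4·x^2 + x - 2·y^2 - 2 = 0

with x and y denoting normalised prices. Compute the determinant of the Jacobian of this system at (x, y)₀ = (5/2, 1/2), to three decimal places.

J = [[4·x·y + 2·y^2, 2·x^2 + 4·x·y - 1], [2·x·y + 8·x + 1, x^2 - 4·y]].
At the point, J = [[5.500, 16.500], [23.500, 4.250]].
det J = -364.375.

-364.375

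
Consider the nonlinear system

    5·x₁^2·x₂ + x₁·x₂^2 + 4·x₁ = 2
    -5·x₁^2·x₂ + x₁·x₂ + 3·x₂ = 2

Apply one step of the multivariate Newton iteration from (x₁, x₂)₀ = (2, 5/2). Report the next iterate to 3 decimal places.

(1.698, 0.824)

At (2, 5/2): F = (68.500, -39.500).
Jacobian J = [[10·x₁·x₂ + x₂^2 + 4, 5·x₁^2 + 2·x₁·x₂], [-10·x₁·x₂ + x₂, -5·x₁^2 + x₁ + 3]].
At the point, J = [[60.250, 30.000], [-47.500, -15.000]] (det J = 521.250).
Solving J·Δ = −F gives Δ = (-0.302, -1.676).
Then the next iterate is (x₁, x₂)₁ = (1.698, 0.824).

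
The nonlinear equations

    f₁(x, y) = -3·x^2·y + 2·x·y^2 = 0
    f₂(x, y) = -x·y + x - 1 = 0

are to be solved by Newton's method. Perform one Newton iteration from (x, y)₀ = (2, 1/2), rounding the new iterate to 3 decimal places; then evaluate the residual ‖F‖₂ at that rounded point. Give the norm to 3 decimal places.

At (2, 1/2): F = (-5.000, 0.000).
Jacobian J = [[-6·x·y + 2·y^2, -3·x^2 + 4·x·y], [-y + 1, -x]].
At the point, J = [[-5.500, -8.000], [0.500, -2.000]] (det J = 15.000).
Solving J·Δ = −F gives Δ = (-0.667, -0.167).
Then the next iterate is (x, y)₁ = (1.333, 0.333).
Re-evaluating at (1.333, 0.333): F = (-1.47948, -0.11089), so ‖F‖₂ = 1.484.

1.484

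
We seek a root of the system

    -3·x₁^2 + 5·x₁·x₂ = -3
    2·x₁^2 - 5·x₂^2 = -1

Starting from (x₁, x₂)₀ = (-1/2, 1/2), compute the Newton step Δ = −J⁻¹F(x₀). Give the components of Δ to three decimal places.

(-0.135, 0.104)

At (-1/2, 1/2): F = (1.000, 0.250).
Jacobian J = [[-6·x₁ + 5·x₂, 5·x₁], [4·x₁, -10·x₂]].
At the point, J = [[5.500, -2.500], [-2.000, -5.000]] (det J = -32.500).
Solving J·Δ = −F gives Δ = (-0.135, 0.104).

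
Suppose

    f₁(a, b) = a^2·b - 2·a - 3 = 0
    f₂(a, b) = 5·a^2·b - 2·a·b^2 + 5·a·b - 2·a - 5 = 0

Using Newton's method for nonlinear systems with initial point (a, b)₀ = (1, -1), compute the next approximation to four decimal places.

At (1, -1): F = (-6.0000, -19.0000).
Jacobian J = [[2·a·b - 2, a^2], [10·a·b - 2·b^2 + 5·b - 2, 5·a^2 - 4·a·b + 5·a]].
At the point, J = [[-4.0000, 1.0000], [-19.0000, 14.0000]] (det J = -37.0000).
Solving J·Δ = −F gives Δ = (-1.7568, -1.0270).
Then the next iterate is (a, b)₁ = (-0.7568, -2.0270).

(-0.7568, -2.0270)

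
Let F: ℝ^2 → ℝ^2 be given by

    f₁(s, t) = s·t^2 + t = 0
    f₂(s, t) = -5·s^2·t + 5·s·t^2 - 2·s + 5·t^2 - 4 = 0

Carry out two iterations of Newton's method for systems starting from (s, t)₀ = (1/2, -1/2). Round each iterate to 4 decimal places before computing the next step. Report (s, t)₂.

At (1/2, -1/2): F = (-0.3750, -2.5000).
Jacobian J = [[t^2, 2·s·t + 1], [-10·s·t + 5·t^2 - 2, -5·s^2 + 10·s·t + 10·t]].
At the point, J = [[0.2500, 0.5000], [1.7500, -8.7500]] (det J = -3.0625).
Solving J·Δ = −F gives Δ = (1.4796, 0.0102).
Then the next iterate is (s, t)₁ = (1.9796, -0.4898).
Round to (1.9796, -0.4898) and repeat: F = (-0.014886, 5.212071), J = [[0.239904, -0.939216], [8.895601, -34.188162]].
Δ = (-35.3182, -9.0372), so (s, t)₂ = (-33.3386, -9.5270).

(-33.3386, -9.5270)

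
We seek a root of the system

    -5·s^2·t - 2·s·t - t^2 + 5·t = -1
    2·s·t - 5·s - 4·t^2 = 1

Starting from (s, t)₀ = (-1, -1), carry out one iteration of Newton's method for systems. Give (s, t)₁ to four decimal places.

At (-1, -1): F = (-2.0000, 2.0000).
Jacobian J = [[-10·s·t - 2·t, -5·s^2 - 2·s - 2·t + 5], [2·t - 5, 2·s - 8·t]].
At the point, J = [[-8.0000, 4.0000], [-7.0000, 6.0000]] (det J = -20.0000).
Solving J·Δ = −F gives Δ = (-1.0000, -1.5000).
Then the next iterate is (s, t)₁ = (-2.0000, -2.5000).

(-2.0000, -2.5000)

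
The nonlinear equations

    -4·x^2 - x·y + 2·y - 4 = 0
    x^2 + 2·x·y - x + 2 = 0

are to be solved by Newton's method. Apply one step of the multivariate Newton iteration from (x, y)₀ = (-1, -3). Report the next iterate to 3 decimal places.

At (-1, -3): F = (-17.000, 10.000).
Jacobian J = [[-8·x - y, -x + 2], [2·x + 2·y - 1, 2·x]].
At the point, J = [[11.000, 3.000], [-9.000, -2.000]] (det J = 5.000).
Solving J·Δ = −F gives Δ = (-0.800, 8.600).
Then the next iterate is (x, y)₁ = (-1.800, 5.600).

(-1.800, 5.600)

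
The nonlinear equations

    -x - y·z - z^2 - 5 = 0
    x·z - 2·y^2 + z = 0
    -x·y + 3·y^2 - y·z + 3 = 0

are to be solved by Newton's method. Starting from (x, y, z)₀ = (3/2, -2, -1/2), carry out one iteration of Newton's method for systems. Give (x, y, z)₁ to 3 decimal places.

(-3.806, -1.399, 0.215)

At (3/2, -2, -1/2): F = (-7.750, -9.250, 17.000).
Jacobian J = [[-1, -z, -y - 2·z], [z, -4·y, x + 1], [-y, -x + 6·y - z, -y]].
At the point, J = [[-1.000, 0.500, 3.000], [-0.500, 8.000, 2.500], [2.000, -13.000, 2.000]] (det J = -74.000).
Solving J·Δ = −F gives Δ = (-5.306, 0.601, 0.715).
Then the next iterate is (x, y, z)₁ = (-3.806, -1.399, 0.215).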